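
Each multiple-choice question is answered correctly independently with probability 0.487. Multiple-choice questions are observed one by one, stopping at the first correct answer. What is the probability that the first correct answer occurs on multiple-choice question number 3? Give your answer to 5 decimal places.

0.12816

Geometric (trials to first success), p = 0.487.
P(Y = 3) = (1−p)^2 · p = 0.26317 · 0.487 = 0.1281633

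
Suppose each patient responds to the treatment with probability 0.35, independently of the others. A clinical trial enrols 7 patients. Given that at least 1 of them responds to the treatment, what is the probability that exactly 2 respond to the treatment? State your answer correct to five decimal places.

X ~ Binomial(7, 0.35). Want P(X=2 | X≥1) = P(X=2) / P(X≥1).
P(X=2) = C(7,2)·0.35^2·0.65^5 = 0.2984848
P(X≥1) = 1 − 0.0490223 = 0.9509777
Ratio = 0.2984848 / 0.9509777 = 0.3138715

0.31387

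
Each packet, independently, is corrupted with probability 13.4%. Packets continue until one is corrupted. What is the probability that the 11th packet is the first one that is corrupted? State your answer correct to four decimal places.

0.0318

Geometric (trials to first success), p = 0.134.
P(Y = 11) = (1−p)^10 · p = 0.23724 · 0.134 = 0.031790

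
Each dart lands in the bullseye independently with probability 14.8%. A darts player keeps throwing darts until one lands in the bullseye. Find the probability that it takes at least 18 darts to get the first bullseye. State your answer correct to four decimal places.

Y = number of darts to the first success; geometric, p = 0.148.
P(Y > 17) = P(first 17 all fail) = (1−p)^17 = 0.065686

0.0657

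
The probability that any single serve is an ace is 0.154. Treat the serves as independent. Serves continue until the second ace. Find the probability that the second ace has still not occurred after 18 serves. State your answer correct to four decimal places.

Needing more than 18 serves ⇔ fewer than 2 successes in the first 18. With X ~ Binomial(18, 0.154), P(Y > 18) = P(X ≤ 1).
  k=0: C(18,0)·0.154^0·0.846^18 = 0.049280
  k=1: C(18,1)·0.154^1·0.846^17 = 0.161469
P(X ≤ 1) = 0.210749

0.2107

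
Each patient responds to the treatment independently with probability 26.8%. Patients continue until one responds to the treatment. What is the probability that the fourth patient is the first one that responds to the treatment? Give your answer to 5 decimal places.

0.10512

Geometric (trials to first success), p = 0.268.
P(Y = 4) = (1−p)^3 · p = 0.39222 · 0.268 = 0.1051158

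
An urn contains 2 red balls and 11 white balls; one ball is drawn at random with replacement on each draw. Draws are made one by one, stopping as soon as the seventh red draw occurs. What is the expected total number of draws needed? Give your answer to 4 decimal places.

45.5000

Y = total draws until the seventh success; negative binomial with r=7, p=0.153846.
E[Y] = r / p = 7 / 0.153846 = 45.500000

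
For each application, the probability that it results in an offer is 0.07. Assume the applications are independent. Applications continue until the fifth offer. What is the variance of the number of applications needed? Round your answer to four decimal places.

Y = total applications until the fifth success; negative binomial with r=5, p=0.07.
Var(Y) = r(1−p)/p² = 5·0.93 / 0.07² = 948.979592

948.9796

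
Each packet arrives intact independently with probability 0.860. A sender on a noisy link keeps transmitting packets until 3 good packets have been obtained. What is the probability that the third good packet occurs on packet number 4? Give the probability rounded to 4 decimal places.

Y = trial on which the third success occurs; negative binomial, r=3, p=0.86.
P(Y=4) = C(3,2) · p^3 · (1−p)^1
= 3 · 0.63606 · 0.14 = 0.267144

0.2671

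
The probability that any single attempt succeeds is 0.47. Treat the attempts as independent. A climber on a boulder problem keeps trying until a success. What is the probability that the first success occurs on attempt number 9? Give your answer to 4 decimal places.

Geometric (trials to first success), p = 0.47.
P(Y = 9) = (1−p)^8 · p = 0.006226 · 0.47 = 0.002926

0.0029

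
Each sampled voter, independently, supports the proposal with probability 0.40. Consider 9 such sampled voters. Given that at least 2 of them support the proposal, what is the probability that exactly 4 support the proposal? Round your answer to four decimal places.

X ~ Binomial(9, 0.40). Want P(X=4 | X≥2) = P(X=4) / P(X≥2).
P(X=4) = C(9,4)·0.40^4·0.60^5 = 0.250823
P(X≥2) = 1 − 0.010078 − 0.060466 = 0.929456
Ratio = 0.250823 / 0.929456 = 0.269860

0.2699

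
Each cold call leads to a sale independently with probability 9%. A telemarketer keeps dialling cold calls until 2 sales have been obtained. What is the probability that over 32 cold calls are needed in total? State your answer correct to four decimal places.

Needing more than 32 cold calls ⇔ fewer than 2 successes in the first 32. With X ~ Binomial(32, 0.09), P(Y > 32) = P(X ≤ 1).
  k=0: C(32,0)·0.09^0·0.91^32 = 0.048902
  k=1: C(32,1)·0.09^1·0.91^31 = 0.154766
P(X ≤ 1) = 0.203668

0.2037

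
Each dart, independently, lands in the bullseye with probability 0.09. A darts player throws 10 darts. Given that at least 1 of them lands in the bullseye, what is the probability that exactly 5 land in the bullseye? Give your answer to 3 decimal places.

X ~ Binomial(10, 0.09). Want P(X=5 | X≥1) = P(X=5) / P(X≥1).
P(X=5) = C(10,5)·0.09^5·0.91^5 = 0.00093
P(X≥1) = 1 − 0.38942 = 0.61058
Ratio = 0.00093 / 0.61058 = 0.00152

0.002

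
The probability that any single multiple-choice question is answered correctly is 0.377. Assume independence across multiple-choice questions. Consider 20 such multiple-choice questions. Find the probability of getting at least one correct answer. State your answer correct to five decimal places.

P(at least one) = 1 − P(none) = 1 − (1 − 0.377)^20
= 1 − 0.0000776 = 0.9999224

0.99992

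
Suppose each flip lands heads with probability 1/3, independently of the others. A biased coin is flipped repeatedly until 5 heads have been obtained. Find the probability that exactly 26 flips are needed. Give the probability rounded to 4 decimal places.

Y = trial on which the fifth success occurs; negative binomial, r=5, p=0.333333.
P(Y=26) = C(25,4) · p^5 · (1−p)^21
= 12650 · 0.0041152 · 0.00020049 = 0.010437

0.0104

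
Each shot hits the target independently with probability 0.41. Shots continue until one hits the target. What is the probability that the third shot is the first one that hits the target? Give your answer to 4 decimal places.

Geometric (trials to first success), p = 0.41.
P(Y = 3) = (1−p)^2 · p = 0.3481 · 0.41 = 0.142721

0.1427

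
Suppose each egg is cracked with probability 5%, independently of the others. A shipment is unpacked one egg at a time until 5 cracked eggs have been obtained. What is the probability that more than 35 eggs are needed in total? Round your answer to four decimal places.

0.9710

Needing more than 35 eggs ⇔ fewer than 5 successes in the first 35. With X ~ Binomial(35, 0.05), P(Y > 35) = P(X ≤ 4).
  k=0: C(35,0)·0.05^0·0.95^35 = 0.166083
  k=1: C(35,1)·0.05^1·0.95^34 = 0.305943
  k=2: C(35,2)·0.05^2·0.95^33 = 0.273739
  k=3: C(35,3)·0.05^3·0.95^32 = 0.158480
  k=4: C(35,4)·0.05^4·0.95^31 = 0.066729
P(X ≤ 4) = 0.970974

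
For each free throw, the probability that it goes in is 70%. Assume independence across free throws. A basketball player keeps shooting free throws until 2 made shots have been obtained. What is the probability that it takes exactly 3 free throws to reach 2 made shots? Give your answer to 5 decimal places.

0.29400

Y = trial on which the second success occurs; negative binomial, r=2, p=0.70.
P(Y=3) = C(2,1) · p^2 · (1−p)^1
= 2 · 0.49 · 0.3 = 0.2940000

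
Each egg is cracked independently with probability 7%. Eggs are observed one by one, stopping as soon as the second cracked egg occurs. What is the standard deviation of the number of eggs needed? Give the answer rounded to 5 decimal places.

Y = total eggs until the second success; negative binomial with r=2, p=0.07.
SD(Y) = √[r(1−p)/p²] = √(379.5918367) = 19.4831167

19.48312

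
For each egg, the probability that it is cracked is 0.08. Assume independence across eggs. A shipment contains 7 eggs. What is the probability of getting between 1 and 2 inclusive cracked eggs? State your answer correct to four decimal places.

0.4281

X ~ Binomial(7, 0.08); P(1 ≤ X ≤ 2) = Σ C(7,k) p^k (1−p)^(7−k) over k:
  k=1: C(7,1)·0.08^1·0.92^6 = 0.339559
  k=2: C(7,2)·0.08^2·0.92^5 = 0.088581
Total = 0.428139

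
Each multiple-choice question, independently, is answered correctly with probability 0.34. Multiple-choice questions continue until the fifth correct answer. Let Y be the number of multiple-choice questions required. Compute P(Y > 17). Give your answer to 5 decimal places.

Needing more than 17 multiple-choice questions ⇔ fewer than 5 successes in the first 17. With X ~ Binomial(17, 0.34), P(Y > 17) = P(X ≤ 4).
  k=0: C(17,0)·0.34^0·0.66^17 = 0.0008556
  k=1: C(17,1)·0.34^1·0.66^16 = 0.0074926
  k=2: C(17,2)·0.34^2·0.66^15 = 0.0308785
  k=3: C(17,3)·0.34^3·0.66^14 = 0.0795355
  k=4: C(17,4)·0.34^4·0.66^13 = 0.1434048
P(X ≤ 4) = 0.2621669

0.26217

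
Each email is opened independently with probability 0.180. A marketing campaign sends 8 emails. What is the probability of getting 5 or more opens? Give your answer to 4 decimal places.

0.0065

X ~ Binomial(8, 0.18); P(X ≥ 5) = Σ C(8,k) p^k (1−p)^(8−k) over k:
  k=5: C(8,5)·0.18^5·0.82^3 = 0.005834
  k=6: C(8,6)·0.18^6·0.82^2 = 0.000640
  k=7: C(8,7)·0.18^7·0.82^1 = 0.000040
  k=8: C(8,8)·0.18^8·0.82^0 = 0.000001
Total = 0.006516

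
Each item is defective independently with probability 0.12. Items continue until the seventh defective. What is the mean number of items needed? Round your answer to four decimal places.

Y = total items until the seventh success; negative binomial with r=7, p=0.12.
E[Y] = r / p = 7 / 0.12 = 58.333333

58.3333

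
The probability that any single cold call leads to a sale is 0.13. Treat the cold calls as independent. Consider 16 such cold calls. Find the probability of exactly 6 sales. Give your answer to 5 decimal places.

X ~ Binomial(n=16, p=0.13).
P(X=6) = C(16,6) · p^6 · (1−p)^10
= 8008 · 4.8268e-06 · 0.24842 = 0.0096023

0.00960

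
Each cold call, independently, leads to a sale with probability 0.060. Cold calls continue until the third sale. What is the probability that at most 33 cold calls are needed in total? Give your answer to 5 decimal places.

0.31765

Finishing within 33 cold calls ⇔ at least 3 successes in the first 33. With X ~ Binomial(33, 0.06), P(Y ≤ 33) = 1 − P(X ≤ 2).
  k=0: C(33,0)·0.06^0·0.94^33 = 0.1297834
  k=1: C(33,1)·0.06^1·0.94^32 = 0.2733736
  k=2: C(33,2)·0.06^2·0.94^31 = 0.2791900
1 − 0.6823470 = 0.3176530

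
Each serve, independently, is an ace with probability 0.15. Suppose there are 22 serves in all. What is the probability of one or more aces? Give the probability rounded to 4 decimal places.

P(at least one) = 1 − P(none) = 1 − (1 − 0.15)^22
= 1 − 0.028004 = 0.971996

0.9720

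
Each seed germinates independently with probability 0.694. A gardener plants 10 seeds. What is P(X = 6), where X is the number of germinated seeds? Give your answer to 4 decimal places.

X ~ Binomial(n=10, p=0.694).
P(X=6) = C(10,6) · p^6 · (1−p)^4
= 210 · 0.11173 · 0.0087677 = 0.205713

0.2057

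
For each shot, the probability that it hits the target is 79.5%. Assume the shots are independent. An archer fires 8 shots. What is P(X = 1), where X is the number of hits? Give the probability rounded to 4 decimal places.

0.0001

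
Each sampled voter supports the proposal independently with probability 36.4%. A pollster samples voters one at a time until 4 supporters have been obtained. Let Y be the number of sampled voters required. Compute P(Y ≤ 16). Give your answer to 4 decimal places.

Finishing within 16 sampled voters ⇔ at least 4 successes in the first 16. With X ~ Binomial(16, 0.364), P(Y ≤ 16) = 1 − P(X ≤ 3).
  k=0: C(16,0)·0.364^0·0.636^16 = 0.000717
  k=1: C(16,1)·0.364^1·0.636^15 = 0.006563
  k=2: C(16,2)·0.364^2·0.636^14 = 0.028170
  k=3: C(16,3)·0.364^3·0.636^13 = 0.075238
1 − 0.110687 = 0.889313

0.8893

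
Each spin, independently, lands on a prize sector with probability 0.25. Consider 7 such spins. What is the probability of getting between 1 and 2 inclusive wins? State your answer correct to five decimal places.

X ~ Binomial(7, 0.25); P(1 ≤ X ≤ 2) = Σ C(7,k) p^k (1−p)^(7−k) over k:
  k=1: C(7,1)·0.25^1·0.75^6 = 0.3114624
  k=2: C(7,2)·0.25^2·0.75^5 = 0.3114624
Total = 0.6229248

0.62292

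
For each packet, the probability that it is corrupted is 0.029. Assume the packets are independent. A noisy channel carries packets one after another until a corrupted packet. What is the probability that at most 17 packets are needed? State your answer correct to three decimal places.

Y = number of packets to the first success; geometric, p = 0.029.
P(Y ≤ 17) = 1 − (1−p)^17 = 1 − 0.60635 = 0.39365

0.394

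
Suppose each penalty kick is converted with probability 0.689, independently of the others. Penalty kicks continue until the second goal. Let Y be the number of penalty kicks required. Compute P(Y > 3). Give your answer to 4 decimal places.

Needing more than 3 penalty kicks ⇔ fewer than 2 successes in the first 3. With X ~ Binomial(3, 0.689), P(Y > 3) = P(X ≤ 1).
  k=0: C(3,0)·0.689^0·0.311^3 = 0.030080
  k=1: C(3,1)·0.689^1·0.311^2 = 0.199922
P(X ≤ 1) = 0.230003

0.2300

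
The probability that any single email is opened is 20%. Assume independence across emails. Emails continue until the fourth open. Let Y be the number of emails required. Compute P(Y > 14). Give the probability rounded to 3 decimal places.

Needing more than 14 emails ⇔ fewer than 4 successes in the first 14. With X ~ Binomial(14, 0.20), P(Y > 14) = P(X ≤ 3).
  k=0: C(14,0)·0.20^0·0.80^14 = 0.04398
  k=1: C(14,1)·0.20^1·0.80^13 = 0.15393
  k=2: C(14,2)·0.20^2·0.80^12 = 0.25014
  k=3: C(14,3)·0.20^3·0.80^11 = 0.25014
P(X ≤ 3) = 0.69819

0.698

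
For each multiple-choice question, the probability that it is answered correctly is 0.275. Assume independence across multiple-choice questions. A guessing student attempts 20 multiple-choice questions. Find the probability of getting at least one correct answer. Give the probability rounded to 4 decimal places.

P(at least one) = 1 − P(none) = 1 − (1 − 0.275)^20
= 1 − 0.001610 = 0.998390

0.9984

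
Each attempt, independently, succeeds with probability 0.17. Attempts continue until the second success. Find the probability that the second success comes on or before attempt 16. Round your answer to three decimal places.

0.783

Finishing within 16 attempts ⇔ at least 2 successes in the first 16. With X ~ Binomial(16, 0.17), P(Y ≤ 16) = 1 − P(X ≤ 1).
  k=0: C(16,0)·0.17^0·0.83^16 = 0.05073
  k=1: C(16,1)·0.17^1·0.83^15 = 0.16624
1 − 0.21697 = 0.78303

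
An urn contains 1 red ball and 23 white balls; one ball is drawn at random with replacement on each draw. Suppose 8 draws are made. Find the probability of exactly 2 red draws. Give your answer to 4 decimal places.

0.0377

X ~ Binomial(n=8, p=0.041667).
P(X=2) = C(8,2) · p^2 · (1−p)^6
= 28 · 0.0017361 · 0.77464 = 0.037656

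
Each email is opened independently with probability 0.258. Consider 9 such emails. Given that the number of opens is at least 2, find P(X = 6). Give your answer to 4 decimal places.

0.0141

X ~ Binomial(9, 0.258). Want P(X=6 | X≥2) = P(X=6) / P(X≥2).
P(X=6) = C(9,6)·0.258^6·0.742^3 = 0.010121
P(X≥2) = 1 − 0.068177 − 0.213350 = 0.718473
Ratio = 0.010121 / 0.718473 = 0.014086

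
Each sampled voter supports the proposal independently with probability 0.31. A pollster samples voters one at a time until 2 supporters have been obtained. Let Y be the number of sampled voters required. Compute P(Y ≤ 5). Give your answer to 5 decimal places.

0.49226

Finishing within 5 sampled voters ⇔ at least 2 successes in the first 5. With X ~ Binomial(5, 0.31), P(Y ≤ 5) = 1 − P(X ≤ 1).
  k=0: C(5,0)·0.31^0·0.69^5 = 0.1564031
  k=1: C(5,1)·0.31^1·0.69^4 = 0.3513404
1 − 0.5077435 = 0.4922565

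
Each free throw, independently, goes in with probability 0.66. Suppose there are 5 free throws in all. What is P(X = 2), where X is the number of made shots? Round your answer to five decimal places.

X ~ Binomial(n=5, p=0.66).
P(X=2) = C(5,2) · p^2 · (1−p)^3
= 10 · 0.4356 · 0.039304 = 0.1712082

0.17121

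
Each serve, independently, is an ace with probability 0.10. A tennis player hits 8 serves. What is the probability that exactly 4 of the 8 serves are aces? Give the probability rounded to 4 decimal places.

X ~ Binomial(n=8, p=0.10).
P(X=4) = C(8,4) · p^4 · (1−p)^4
= 70 · 0.0001 · 0.6561 = 0.004593

0.0046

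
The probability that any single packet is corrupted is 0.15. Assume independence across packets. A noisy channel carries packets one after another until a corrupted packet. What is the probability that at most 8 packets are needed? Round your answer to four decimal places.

Y = number of packets to the first success; geometric, p = 0.15.
P(Y ≤ 8) = 1 − (1−p)^8 = 1 − 0.272491 = 0.727509

0.7275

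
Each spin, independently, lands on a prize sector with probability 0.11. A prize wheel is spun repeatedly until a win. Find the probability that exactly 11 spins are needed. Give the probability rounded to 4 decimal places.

0.0343

Geometric (trials to first success), p = 0.11.
P(Y = 11) = (1−p)^10 · p = 0.31182 · 0.11 = 0.034300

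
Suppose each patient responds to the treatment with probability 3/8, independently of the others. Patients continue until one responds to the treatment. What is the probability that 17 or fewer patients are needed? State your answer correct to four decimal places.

Y = number of patients to the first success; geometric, p = 0.375.
P(Y ≤ 17) = 1 − (1−p)^17 = 1 − 0.000339 = 0.999661

0.9997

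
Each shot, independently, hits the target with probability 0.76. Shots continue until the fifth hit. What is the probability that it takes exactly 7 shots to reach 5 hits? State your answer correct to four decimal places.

Y = trial on which the fifth success occurs; negative binomial, r=5, p=0.76.
P(Y=7) = C(6,4) · p^5 · (1−p)^2
= 15 · 0.25355 · 0.0576 = 0.219069

0.2191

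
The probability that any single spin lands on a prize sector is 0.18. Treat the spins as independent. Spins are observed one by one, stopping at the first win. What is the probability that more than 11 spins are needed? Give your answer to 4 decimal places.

0.1127

Y = number of spins to the first success; geometric, p = 0.18.
P(Y > 11) = P(first 11 all fail) = (1−p)^11 = 0.112707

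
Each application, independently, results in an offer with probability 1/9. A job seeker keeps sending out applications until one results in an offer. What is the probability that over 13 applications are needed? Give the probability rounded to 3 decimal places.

0.216

Y = number of applications to the first success; geometric, p = 0.111111.
P(Y > 13) = P(first 13 all fail) = (1−p)^13 = 0.21628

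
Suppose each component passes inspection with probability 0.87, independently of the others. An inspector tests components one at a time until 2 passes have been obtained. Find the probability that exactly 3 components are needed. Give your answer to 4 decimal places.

0.1968

Y = trial on which the second success occurs; negative binomial, r=2, p=0.87.
P(Y=3) = C(2,1) · p^2 · (1−p)^1
= 2 · 0.7569 · 0.13 = 0.196794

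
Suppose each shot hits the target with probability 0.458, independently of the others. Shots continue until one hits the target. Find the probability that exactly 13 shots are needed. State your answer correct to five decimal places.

0.00029

Geometric (trials to first success), p = 0.458.
P(Y = 13) = (1−p)^12 · p = 0.00064268 · 0.458 = 0.0002943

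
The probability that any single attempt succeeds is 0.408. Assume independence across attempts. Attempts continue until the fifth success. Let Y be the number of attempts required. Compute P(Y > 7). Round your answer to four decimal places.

0.8958

Needing more than 7 attempts ⇔ fewer than 5 successes in the first 7. With X ~ Binomial(7, 0.408), P(Y > 7) = P(X ≤ 4).
  k=0: C(7,0)·0.408^0·0.592^7 = 0.025483
  k=1: C(7,1)·0.408^1·0.592^6 = 0.122939
  k=2: C(7,2)·0.408^2·0.592^5 = 0.254184
  k=3: C(7,3)·0.408^3·0.592^4 = 0.291968
  k=4: C(7,4)·0.408^4·0.592^3 = 0.201221
P(X ≤ 4) = 0.895795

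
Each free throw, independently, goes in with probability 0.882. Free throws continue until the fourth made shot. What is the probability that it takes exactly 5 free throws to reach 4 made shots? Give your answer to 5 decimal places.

0.28564

Y = trial on which the fourth success occurs; negative binomial, r=4, p=0.882.
P(Y=5) = C(4,3) · p^4 · (1−p)^1
= 4 · 0.60517 · 0.118 = 0.2856382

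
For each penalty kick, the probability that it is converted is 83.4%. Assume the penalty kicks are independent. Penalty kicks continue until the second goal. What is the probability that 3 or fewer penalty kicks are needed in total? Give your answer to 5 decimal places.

Finishing within 3 penalty kicks ⇔ at least 2 successes in the first 3. With X ~ Binomial(3, 0.834), P(Y ≤ 3) = 1 − P(X ≤ 1).
  k=0: C(3,0)·0.834^0·0.166^3 = 0.0045743
  k=1: C(3,1)·0.834^1·0.166^2 = 0.0689451
1 − 0.0735194 = 0.9264806

0.92648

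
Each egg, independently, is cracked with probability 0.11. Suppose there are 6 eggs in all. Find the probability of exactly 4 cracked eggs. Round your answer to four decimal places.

X ~ Binomial(n=6, p=0.11).
P(X=4) = C(6,4) · p^4 · (1−p)^2
= 15 · 0.00014641 · 0.7921 = 0.001740

0.0017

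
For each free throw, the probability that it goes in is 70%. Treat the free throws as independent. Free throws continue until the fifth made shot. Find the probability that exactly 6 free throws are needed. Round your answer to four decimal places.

0.2521

Y = trial on which the fifth success occurs; negative binomial, r=5, p=0.70.
P(Y=6) = C(5,4) · p^5 · (1−p)^1
= 5 · 0.16807 · 0.3 = 0.252105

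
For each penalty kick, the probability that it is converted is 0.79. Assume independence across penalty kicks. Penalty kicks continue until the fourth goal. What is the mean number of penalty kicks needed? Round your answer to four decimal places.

Y = total penalty kicks until the fourth success; negative binomial with r=4, p=0.79.
E[Y] = r / p = 4 / 0.79 = 5.063291

5.0633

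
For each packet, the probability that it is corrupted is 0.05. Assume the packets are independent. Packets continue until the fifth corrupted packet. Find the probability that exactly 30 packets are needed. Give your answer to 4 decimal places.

Y = trial on which the fifth success occurs; negative binomial, r=5, p=0.05.
P(Y=30) = C(29,4) · p^5 · (1−p)^25
= 23751 · 3.125e-07 · 0.27739 = 0.002059

0.0021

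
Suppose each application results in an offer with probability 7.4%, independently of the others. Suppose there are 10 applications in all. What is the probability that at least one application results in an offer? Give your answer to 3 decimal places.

0.536

P(at least one) = 1 − P(none) = 1 − (1 − 0.074)^10
= 1 − 0.46356 = 0.53644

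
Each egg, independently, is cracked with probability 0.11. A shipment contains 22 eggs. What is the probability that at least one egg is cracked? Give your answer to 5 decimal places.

0.92298

P(at least one) = 1 − P(none) = 1 − (1 − 0.11)^22
= 1 − 0.0770159 = 0.9229841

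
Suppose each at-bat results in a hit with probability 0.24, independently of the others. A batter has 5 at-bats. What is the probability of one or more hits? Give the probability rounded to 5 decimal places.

0.74645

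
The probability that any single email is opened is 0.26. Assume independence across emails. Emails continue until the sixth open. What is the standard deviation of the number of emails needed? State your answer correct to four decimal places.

8.1043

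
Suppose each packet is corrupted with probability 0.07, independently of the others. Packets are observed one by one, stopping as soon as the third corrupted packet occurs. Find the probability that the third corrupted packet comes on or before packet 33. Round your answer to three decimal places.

0.410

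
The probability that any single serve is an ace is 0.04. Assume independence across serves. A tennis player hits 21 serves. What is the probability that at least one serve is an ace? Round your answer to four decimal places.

0.5757

P(at least one) = 1 − P(none) = 1 − (1 − 0.04)^21
= 1 − 0.424322 = 0.575678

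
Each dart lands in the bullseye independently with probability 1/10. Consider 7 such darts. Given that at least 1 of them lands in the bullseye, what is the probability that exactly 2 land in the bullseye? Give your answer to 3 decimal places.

X ~ Binomial(7, 0.10). Want P(X=2 | X≥1) = P(X=2) / P(X≥1).
P(X=2) = C(7,2)·0.10^2·0.90^5 = 0.12400
P(X≥1) = 1 − 0.47830 = 0.52170
Ratio = 0.12400 / 0.52170 = 0.23769

0.238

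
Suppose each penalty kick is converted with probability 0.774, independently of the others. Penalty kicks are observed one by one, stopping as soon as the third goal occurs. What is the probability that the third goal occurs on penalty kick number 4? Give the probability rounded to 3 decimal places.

0.314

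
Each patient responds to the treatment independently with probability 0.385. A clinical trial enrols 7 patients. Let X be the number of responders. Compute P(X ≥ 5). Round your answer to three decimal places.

0.082

X ~ Binomial(7, 0.385); P(X ≥ 5) = Σ C(7,k) p^k (1−p)^(7−k) over k:
  k=5: C(7,5)·0.385^5·0.615^2 = 0.06719
  k=6: C(7,6)·0.385^6·0.615^1 = 0.01402
  k=7: C(7,7)·0.385^7·0.615^0 = 0.00125
Total = 0.08246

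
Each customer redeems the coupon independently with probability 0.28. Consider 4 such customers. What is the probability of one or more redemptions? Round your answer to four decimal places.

P(at least one) = 1 − P(none) = 1 − (1 − 0.28)^4
= 1 − 0.268739 = 0.731261

0.7313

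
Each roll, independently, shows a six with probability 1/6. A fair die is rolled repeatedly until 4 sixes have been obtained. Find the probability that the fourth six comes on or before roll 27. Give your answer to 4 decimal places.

Finishing within 27 rolls ⇔ at least 4 successes in the first 27. With X ~ Binomial(27, 0.166667), P(Y ≤ 27) = 1 − P(X ≤ 3).
  k=0: C(27,0)·0.166667^0·0.833333^27 = 0.007280
  k=1: C(27,1)·0.166667^1·0.833333^26 = 0.039310
  k=2: C(27,2)·0.166667^2·0.833333^25 = 0.102205
  k=3: C(27,3)·0.166667^3·0.833333^24 = 0.170342
1 − 0.319137 = 0.680863

0.6809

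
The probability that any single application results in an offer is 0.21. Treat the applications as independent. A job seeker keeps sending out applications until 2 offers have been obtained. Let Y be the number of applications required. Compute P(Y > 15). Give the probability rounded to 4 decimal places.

Needing more than 15 applications ⇔ fewer than 2 successes in the first 15. With X ~ Binomial(15, 0.21), P(Y > 15) = P(X ≤ 1).
  k=0: C(15,0)·0.21^0·0.79^15 = 0.029134
  k=1: C(15,1)·0.21^1·0.79^14 = 0.116169
P(X ≤ 1) = 0.145303

0.1453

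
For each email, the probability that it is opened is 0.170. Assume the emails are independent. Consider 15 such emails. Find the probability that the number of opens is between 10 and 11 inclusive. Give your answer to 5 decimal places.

0.00003

X ~ Binomial(15, 0.17); P(10 ≤ X ≤ 11) = Σ C(15,k) p^k (1−p)^(15−k) over k:
  k=10: C(15,10)·0.17^10·0.83^5 = 0.0000238
  k=11: C(15,11)·0.17^11·0.83^4 = 0.0000022
Total = 0.0000261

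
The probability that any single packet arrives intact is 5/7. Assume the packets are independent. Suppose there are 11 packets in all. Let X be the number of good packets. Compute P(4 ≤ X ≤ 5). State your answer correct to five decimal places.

0.06008

X ~ Binomial(11, 0.714286); P(4 ≤ X ≤ 5) = Σ C(11,k) p^k (1−p)^(11−k) over k:
  k=4: C(11,4)·0.714286^4·0.285714^7 = 0.0133514
  k=5: C(11,5)·0.714286^5·0.285714^6 = 0.0467298
Total = 0.0600811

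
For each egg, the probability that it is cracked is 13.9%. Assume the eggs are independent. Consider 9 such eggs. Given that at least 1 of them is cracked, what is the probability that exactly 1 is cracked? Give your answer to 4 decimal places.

X ~ Binomial(9, 0.139). Want P(X=1 | X≥1) = P(X=1) / P(X≥1).
P(X=1) = C(9,1)·0.139^1·0.861^8 = 0.377818
P(X≥1) = 1 − 0.260033 = 0.739967
Ratio = 0.377818 / 0.739967 = 0.510587

0.5106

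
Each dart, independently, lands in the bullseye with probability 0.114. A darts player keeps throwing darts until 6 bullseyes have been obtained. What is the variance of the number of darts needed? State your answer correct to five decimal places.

409.04894

Y = total darts until the sixth success; negative binomial with r=6, p=0.114.
Var(Y) = r(1−p)/p² = 6·0.886 / 0.114² = 409.0489381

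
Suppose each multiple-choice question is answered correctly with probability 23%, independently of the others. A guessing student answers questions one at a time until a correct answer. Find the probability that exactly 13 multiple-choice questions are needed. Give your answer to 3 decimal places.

0.010

Geometric (trials to first success), p = 0.23.
P(Y = 13) = (1−p)^12 · p = 0.04344 · 0.23 = 0.00999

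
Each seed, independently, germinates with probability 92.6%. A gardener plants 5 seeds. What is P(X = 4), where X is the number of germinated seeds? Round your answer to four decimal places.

0.2720

X ~ Binomial(n=5, p=0.926).
P(X=4) = C(5,4) · p^4 · (1−p)^1
= 5 · 0.73527 · 0.074 = 0.272048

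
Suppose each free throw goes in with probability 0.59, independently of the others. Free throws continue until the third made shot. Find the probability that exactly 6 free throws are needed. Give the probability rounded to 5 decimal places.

0.14155

Y = trial on which the third success occurs; negative binomial, r=3, p=0.59.
P(Y=6) = C(5,2) · p^3 · (1−p)^3
= 10 · 0.20538 · 0.068921 = 0.1415493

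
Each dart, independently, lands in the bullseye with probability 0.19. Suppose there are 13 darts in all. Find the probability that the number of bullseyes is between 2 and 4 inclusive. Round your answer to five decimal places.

0.65564

X ~ Binomial(13, 0.19); P(2 ≤ X ≤ 4) = Σ C(13,k) p^k (1−p)^(13−k) over k:
  k=2: C(13,2)·0.19^2·0.81^11 = 0.2772918
  k=3: C(13,3)·0.19^3·0.81^10 = 0.2384938
  k=4: C(13,4)·0.19^4·0.81^9 = 0.1398575
Total = 0.6556430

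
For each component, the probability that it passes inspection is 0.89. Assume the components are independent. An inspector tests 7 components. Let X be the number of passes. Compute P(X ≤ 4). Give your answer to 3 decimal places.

0.033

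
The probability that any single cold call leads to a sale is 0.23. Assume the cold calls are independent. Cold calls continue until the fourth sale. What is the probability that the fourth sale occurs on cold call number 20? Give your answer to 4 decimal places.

0.0414

Y = trial on which the fourth success occurs; negative binomial, r=4, p=0.23.
P(Y=20) = C(19,3) · p^4 · (1−p)^16
= 969 · 0.0027984 · 0.01527 = 0.041408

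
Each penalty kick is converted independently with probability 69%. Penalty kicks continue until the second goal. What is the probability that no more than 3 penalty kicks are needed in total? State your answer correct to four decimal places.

0.7713

Finishing within 3 penalty kicks ⇔ at least 2 successes in the first 3. With X ~ Binomial(3, 0.69), P(Y ≤ 3) = 1 − P(X ≤ 1).
  k=0: C(3,0)·0.69^0·0.31^3 = 0.029791
  k=1: C(3,1)·0.69^1·0.31^2 = 0.198927
1 − 0.228718 = 0.771282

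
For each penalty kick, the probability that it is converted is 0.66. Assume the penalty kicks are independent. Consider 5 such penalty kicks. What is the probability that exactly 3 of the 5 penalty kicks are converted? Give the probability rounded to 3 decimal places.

X ~ Binomial(n=5, p=0.66).
P(X=3) = C(5,3) · p^3 · (1−p)^2
= 10 · 0.2875 · 0.1156 = 0.33235

0.332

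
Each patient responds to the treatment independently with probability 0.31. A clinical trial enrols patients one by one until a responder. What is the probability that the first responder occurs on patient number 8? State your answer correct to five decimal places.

Geometric (trials to first success), p = 0.31.
P(Y = 8) = (1−p)^7 · p = 0.074464 · 0.31 = 0.0230837

0.02308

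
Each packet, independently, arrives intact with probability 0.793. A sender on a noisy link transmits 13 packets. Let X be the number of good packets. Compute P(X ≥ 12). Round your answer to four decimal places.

X ~ Binomial(13, 0.793); P(X ≥ 12) = Σ C(13,k) p^k (1−p)^(13−k) over k:
  k=12: C(13,12)·0.793^12·0.207^1 = 0.166415
  k=13: C(13,13)·0.793^13·0.207^0 = 0.049040
Total = 0.215455

0.2155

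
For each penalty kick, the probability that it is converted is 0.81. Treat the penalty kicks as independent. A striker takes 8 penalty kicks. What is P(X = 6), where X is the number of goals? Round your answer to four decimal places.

0.2855

X ~ Binomial(n=8, p=0.81).
P(X=6) = C(8,6) · p^6 · (1−p)^2
= 28 · 0.28243 · 0.0361 = 0.285480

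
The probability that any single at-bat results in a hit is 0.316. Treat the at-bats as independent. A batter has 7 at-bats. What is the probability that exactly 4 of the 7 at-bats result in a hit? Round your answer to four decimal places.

0.1117

X ~ Binomial(n=7, p=0.316).
P(X=4) = C(7,4) · p^4 · (1−p)^3
= 35 · 0.0099712 · 0.32001 = 0.111682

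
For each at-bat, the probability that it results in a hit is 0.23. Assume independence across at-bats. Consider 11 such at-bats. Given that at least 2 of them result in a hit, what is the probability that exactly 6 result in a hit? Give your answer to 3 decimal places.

X ~ Binomial(11, 0.23). Want P(X=6 | X≥2) = P(X=6) / P(X≥2).
P(X=6) = C(11,6)·0.23^6·0.77^5 = 0.01851
P(X≥2) = 1 − 0.05642 − 0.18537 = 0.75822
Ratio = 0.01851 / 0.75822 = 0.02442

0.024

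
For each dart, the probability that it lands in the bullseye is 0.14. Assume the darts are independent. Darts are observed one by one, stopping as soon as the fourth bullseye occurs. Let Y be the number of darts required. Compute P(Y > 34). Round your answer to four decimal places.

Needing more than 34 darts ⇔ fewer than 4 successes in the first 34. With X ~ Binomial(34, 0.14), P(Y > 34) = P(X ≤ 3).
  k=0: C(34,0)·0.14^0·0.86^34 = 0.005929
  k=1: C(34,1)·0.14^1·0.86^33 = 0.032814
  k=2: C(34,2)·0.14^2·0.86^32 = 0.088139
  k=3: C(34,3)·0.14^3·0.86^31 = 0.153048
P(X ≤ 3) = 0.279930

0.2799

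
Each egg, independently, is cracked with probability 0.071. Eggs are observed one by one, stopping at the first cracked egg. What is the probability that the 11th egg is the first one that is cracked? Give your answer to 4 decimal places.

Geometric (trials to first success), p = 0.071.
P(Y = 11) = (1−p)^10 · p = 0.4788 · 0.071 = 0.033995

0.0340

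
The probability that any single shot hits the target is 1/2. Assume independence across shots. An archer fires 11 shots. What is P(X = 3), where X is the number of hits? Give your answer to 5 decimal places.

X ~ Binomial(n=11, p=0.50).
P(X=3) = C(11,3) · p^3 · (1−p)^8
= 165 · 0.125 · 0.0039062 = 0.0805664

0.08057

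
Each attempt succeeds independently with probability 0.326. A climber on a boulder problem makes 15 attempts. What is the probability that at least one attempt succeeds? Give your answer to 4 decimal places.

P(at least one) = 1 − P(none) = 1 − (1 − 0.326)^15
= 1 − 0.002691 = 0.997309

0.9973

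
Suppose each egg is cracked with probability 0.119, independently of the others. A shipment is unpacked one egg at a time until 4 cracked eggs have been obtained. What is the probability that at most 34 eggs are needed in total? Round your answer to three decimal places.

0.588

Finishing within 34 eggs ⇔ at least 4 successes in the first 34. With X ~ Binomial(34, 0.119), P(Y ≤ 34) = 1 − P(X ≤ 3).
  k=0: C(34,0)·0.119^0·0.881^34 = 0.01346
  k=1: C(34,1)·0.119^1·0.881^33 = 0.06183
  k=2: C(34,2)·0.119^2·0.881^32 = 0.13781
  k=3: C(34,3)·0.119^3·0.881^31 = 0.19856
1 − 0.41167 = 0.58833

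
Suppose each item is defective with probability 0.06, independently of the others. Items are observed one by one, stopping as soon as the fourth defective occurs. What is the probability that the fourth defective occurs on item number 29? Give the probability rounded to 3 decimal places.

0.009

Y = trial on which the fourth success occurs; negative binomial, r=4, p=0.06.
P(Y=29) = C(28,3) · p^4 · (1−p)^25
= 3276 · 1.296e-05 · 0.21291 = 0.00904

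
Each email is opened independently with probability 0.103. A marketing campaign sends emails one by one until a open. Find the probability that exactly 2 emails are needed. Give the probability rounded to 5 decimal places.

0.09239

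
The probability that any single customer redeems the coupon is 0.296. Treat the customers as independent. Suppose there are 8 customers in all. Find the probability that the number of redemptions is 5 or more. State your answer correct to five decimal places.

0.05491

X ~ Binomial(8, 0.296); P(X ≥ 5) = Σ C(8,k) p^k (1−p)^(8−k) over k:
  k=5: C(8,5)·0.296^5·0.704^3 = 0.0443981
  k=6: C(8,6)·0.296^6·0.704^2 = 0.0093337
  k=7: C(8,7)·0.296^7·0.704^1 = 0.0011213
  k=8: C(8,8)·0.296^8·0.704^0 = 0.0000589
Total = 0.0549120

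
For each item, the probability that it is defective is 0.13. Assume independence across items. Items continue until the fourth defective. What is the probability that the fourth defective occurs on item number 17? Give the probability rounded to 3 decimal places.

0.026

Y = trial on which the fourth success occurs; negative binomial, r=4, p=0.13.
P(Y=17) = C(16,3) · p^4 · (1−p)^13
= 560 · 0.00028561 · 0.16359 = 0.02616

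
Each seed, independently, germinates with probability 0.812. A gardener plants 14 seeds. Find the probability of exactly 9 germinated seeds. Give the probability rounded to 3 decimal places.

X ~ Binomial(n=14, p=0.812).
P(X=9) = C(14,9) · p^9 · (1−p)^5
= 2002 · 0.15346 · 0.00023485 = 0.07215

0.072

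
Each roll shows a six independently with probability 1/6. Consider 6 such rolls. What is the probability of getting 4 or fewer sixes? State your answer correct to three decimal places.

X ~ Binomial(6, 0.166667); P(X ≤ 4) = Σ C(6,k) p^k (1−p)^(6−k) over k:
  k=0: C(6,0)·0.166667^0·0.833333^6 = 0.33490
  k=1: C(6,1)·0.166667^1·0.833333^5 = 0.40188
  k=2: C(6,2)·0.166667^2·0.833333^4 = 0.20094
  k=3: C(6,3)·0.166667^3·0.833333^3 = 0.05358
  k=4: C(6,4)·0.166667^4·0.833333^2 = 0.00804
Total = 0.99934

0.999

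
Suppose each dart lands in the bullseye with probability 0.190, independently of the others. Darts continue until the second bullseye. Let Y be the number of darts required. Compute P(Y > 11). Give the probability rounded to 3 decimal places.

0.353

Needing more than 11 darts ⇔ fewer than 2 successes in the first 11. With X ~ Binomial(11, 0.19), P(Y > 11) = P(X ≤ 1).
  k=0: C(11,0)·0.19^0·0.81^11 = 0.09848
  k=1: C(11,1)·0.19^1·0.81^10 = 0.25410
P(X ≤ 1) = 0.35257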